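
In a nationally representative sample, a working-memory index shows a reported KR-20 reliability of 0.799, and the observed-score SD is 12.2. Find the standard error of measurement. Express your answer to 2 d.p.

SEM = 12.20000 · √(1 − 0.79900) = 12.20000 · √0.20100 ≃ 12.20000 · 0.44833 ≃ 5.46963

5.47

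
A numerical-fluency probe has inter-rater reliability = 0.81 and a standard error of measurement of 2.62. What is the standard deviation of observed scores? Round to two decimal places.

6.01

SD = 2.62 / √(1 − 0.81) ≈ 6.0107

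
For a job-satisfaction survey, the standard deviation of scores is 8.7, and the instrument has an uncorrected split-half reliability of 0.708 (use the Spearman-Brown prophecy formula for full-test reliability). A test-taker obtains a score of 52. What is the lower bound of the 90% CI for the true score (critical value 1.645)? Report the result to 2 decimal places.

Spearman-Brown: r = 2(0.708) / (1 + 0.708) = 1.416 / 1.708 ≃ 0.829
SEM = 8.700·√(1 − 0.829) ≃ 3.597
Half-width = 1.645·3.597 ≃ 5.917
Lower limit = 52 − 5.917 ≃ 46.083

46.08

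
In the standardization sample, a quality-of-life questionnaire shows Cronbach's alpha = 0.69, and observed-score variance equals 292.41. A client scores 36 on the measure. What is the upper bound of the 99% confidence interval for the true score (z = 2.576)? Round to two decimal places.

SD = √292.41 ≈ 17.100
SEM = 17.100 · √(1 − 0.690) = 17.100 · √0.310 ≈ 17.100 · 0.557 ≈ 9.521
2.576 · SEM ≈ 24.526
Upper limit = 36 + 24.526 ≈ 60.526

60.53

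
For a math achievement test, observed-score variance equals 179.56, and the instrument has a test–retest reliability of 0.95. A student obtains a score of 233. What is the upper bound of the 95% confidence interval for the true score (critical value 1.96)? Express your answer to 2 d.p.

SD = √179.56 = 13.400
SEM = 13.400 * √(1 − 0.950) = 13.400 * √0.050 ≃ 13.400 * 0.224 ≃ 2.996
1.96 * SEM ≃ 5.873
Upper bound: 233 + 5.873 = 238.873

238.87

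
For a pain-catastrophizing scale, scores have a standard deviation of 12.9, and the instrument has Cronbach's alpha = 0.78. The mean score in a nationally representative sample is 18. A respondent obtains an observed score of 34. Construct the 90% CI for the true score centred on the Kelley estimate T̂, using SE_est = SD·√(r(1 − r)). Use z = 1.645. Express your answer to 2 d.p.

T̂ = 0.780(34) + 0.220(18) ≈ 30.480
SE_est = 12.900*√(0.780*0.220) ≈ 5.344
90% CI: 30.480 ± 8.791 ≈ (21.689, 39.271)

[21.69, 39.27]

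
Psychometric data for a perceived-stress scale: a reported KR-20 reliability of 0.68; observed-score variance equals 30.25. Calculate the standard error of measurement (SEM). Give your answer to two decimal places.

3.11

SD = √30.25 = 5.5000
SEM = 5.5000×√(1 − 0.6800) ≈ 3.1113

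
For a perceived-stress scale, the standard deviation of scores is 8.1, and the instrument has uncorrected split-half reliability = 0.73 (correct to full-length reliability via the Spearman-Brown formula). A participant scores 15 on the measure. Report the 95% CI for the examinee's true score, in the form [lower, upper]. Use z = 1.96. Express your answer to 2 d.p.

r_full = 2·0.73 / (1 + 0.73) ≃ 0.844
SEM = 8.100·√(1 − 0.844) ≃ 3.200
Margin = 1.96 · 3.200 ≃ 6.272
95% CI: 15 ± 6.272 = [8.728, 21.272]

[8.73, 21.27]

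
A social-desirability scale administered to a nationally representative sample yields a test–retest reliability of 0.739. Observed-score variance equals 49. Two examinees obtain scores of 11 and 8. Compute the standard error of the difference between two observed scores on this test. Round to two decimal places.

SD = √49 = 7.00000
SEM = 7.00000 * √(1 − 0.73900) = 7.00000 * √0.26100 ≈ 7.00000 * 0.51088 ≈ 3.57617
Standard error of the difference = 3.57617·√2 ≈ 5.05747

5.06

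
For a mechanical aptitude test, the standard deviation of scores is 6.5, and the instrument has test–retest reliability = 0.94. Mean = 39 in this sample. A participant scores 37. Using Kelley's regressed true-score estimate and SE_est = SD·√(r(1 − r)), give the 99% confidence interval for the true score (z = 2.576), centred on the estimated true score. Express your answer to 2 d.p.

[33.14, 41.10]

Estimated true score = 0.940×37 + (1 − 0.940)×39 ≈ 37.120
SE_est = 6.500×√(0.940×0.060) ≈ 1.544
99% CI: 37.120 ± 3.976 ≈ (33.144, 41.096)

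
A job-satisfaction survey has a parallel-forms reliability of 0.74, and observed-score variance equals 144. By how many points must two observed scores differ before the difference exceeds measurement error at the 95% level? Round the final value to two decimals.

16.96

SD = √144 = 12.00000
SEM = 12.00000×√(1 − 0.74000) ≈ 6.11882
SE_diff = √2 × SEM ≈ 8.65332
Smallest detectable difference = 1.96×8.65332 ≈ 16.96051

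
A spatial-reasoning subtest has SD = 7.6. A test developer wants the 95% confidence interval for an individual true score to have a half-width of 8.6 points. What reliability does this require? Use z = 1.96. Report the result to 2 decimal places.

SEM needed = half-width / z = 8.6/1.96 ≈ 4.3878
r = 1 − (SEM / SD)² = 1 − (4.3878 / 7.6)² ≈ 1 − 0.3333 ≈ 0.6667

0.67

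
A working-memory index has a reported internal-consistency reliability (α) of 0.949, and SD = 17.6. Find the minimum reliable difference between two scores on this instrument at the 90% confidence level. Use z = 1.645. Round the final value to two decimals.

SEM = 17.6000·√(1 − 0.9490) ≈ 3.9746
SE_diff = √2 · SEM ≈ 5.6210
Minimum reliable difference = 1.645 · SE_diff ≈ 1.645 · 5.6210 ≈ 9.2465

9.25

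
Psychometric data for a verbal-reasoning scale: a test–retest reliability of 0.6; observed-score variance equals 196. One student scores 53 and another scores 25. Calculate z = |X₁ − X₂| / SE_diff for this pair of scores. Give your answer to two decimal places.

σ = 196^(1/2) = 14.000
SEM = 14.000×√(1 − 0.600) ≈ 8.854
SE_diff = √2 × SEM ≈ 12.522
z = |53 − 25| / 12.522 = 28 / 12.522 ≈ 2.236

2.24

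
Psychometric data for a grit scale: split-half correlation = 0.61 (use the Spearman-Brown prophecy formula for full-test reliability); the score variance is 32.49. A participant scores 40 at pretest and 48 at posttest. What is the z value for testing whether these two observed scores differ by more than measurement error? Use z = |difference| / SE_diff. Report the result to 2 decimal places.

2.02

SD = √32.49 ≈ 5.7000
Spearman-Brown: r = 2(0.61) / (1 + 0.61) = 1.2200 / 1.6100 ≈ 0.7578
SEM = 5.7000 * √(1 − 0.7578) = 5.7000 * √0.2422 ≈ 5.7000 * 0.4922 ≈ 2.8054
SE_diff = SEM * √2 ≈ 2.8054 * 1.4142 ≈ 3.9674
z = 8 / 3.9674 ≈ 2.0164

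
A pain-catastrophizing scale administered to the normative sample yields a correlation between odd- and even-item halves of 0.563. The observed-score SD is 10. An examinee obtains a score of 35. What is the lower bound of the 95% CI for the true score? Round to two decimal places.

24.64

r_full = 2·0.563 / (1 + 0.563) ≃ 0.7204
SEM = 10.0000 · √(1 − 0.7204) = 10.0000 · √0.2796 ≃ 10.0000 · 0.5288 ≃ 5.2876
1.96 · SEM ≃ 10.3638
Lower limit = 35 − 10.3638 ≃ 24.6362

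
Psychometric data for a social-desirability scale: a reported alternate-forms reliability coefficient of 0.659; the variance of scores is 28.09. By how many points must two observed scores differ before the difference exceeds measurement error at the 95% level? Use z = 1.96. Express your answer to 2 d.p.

SD = √28.09 = 5.300
SEM = 5.300×√(1 − 0.659) ≃ 3.095
Standard error of the difference = 3.095·√2 ≃ 4.377
Minimum reliable difference = 1.96 × SE_diff ≃ 1.96 × 4.377 ≃ 8.579

8.58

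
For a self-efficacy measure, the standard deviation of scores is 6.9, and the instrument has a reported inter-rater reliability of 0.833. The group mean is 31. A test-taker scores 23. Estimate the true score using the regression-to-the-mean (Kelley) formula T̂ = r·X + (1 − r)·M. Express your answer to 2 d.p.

24.34

T̂ = 0.833(23) + 0.167(31) ≃ 24.336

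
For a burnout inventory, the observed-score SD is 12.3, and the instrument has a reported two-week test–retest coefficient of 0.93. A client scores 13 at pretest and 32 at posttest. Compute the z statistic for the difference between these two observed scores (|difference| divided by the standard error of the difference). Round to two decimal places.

4.13

The standard error of measurement is 12.300*√(1 − 0.930) ≈ 12.300*0.265 ≈ 3.254.
Standard error of the difference = 3.254·√2 ≈ 4.602
z = |13 − 32| / 4.602 = 19 / 4.602 ≈ 4.128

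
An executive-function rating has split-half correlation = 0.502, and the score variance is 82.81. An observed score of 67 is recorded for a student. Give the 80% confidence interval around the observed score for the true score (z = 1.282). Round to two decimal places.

σ = 82.81^(1/2) = 9.100
r_full = 2·0.502 / (1 + 0.502) ≃ 0.668
The standard error of measurement is 9.100·√(1 − 0.668) ≃ 9.100·0.576 ≃ 5.240.
Half-width = 1.282·5.240 ≃ 6.718
Interval: (60.282, 73.718)

[60.28, 73.72]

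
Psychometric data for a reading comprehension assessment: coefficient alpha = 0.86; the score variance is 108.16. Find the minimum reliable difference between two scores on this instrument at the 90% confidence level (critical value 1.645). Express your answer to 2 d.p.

SD = √108.16 = 10.400
SEM = 10.400×√(1 − 0.860) ≈ 3.891
SE_diff = SEM × √2 ≈ 3.891 × 1.414 ≈ 5.503
Smallest detectable difference = 1.645×5.503 ≈ 9.053

9.05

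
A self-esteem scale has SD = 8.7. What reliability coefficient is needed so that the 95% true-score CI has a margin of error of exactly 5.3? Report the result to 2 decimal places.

SEM needed = half-width / z = 5.3/1.96 ≈ 2.70408
r = 1 − (SEM / SD)² = 1 − (2.70408 / 8.7)² ≈ 1 − 0.09661 ≈ 0.90339

0.90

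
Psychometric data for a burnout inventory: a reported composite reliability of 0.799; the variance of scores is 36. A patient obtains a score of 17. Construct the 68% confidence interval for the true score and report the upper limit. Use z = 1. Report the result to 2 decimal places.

σ = 36^(1/2) = 6.0000
SEM = 6.0000 · √(1 − 0.7990) = 6.0000 · √0.2010 ≈ 6.0000 · 0.4483 ≈ 2.6900
1 · SEM ≈ 2.6900
Upper bound: 17 + 2.6900 = 19.6900

19.69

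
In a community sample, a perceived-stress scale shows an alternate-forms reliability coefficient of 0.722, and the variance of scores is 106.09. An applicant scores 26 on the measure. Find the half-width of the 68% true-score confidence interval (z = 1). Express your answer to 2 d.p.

SD = √106.09 = 10.30000
SEM = 10.30000 * √(1 − 0.72200) = 10.30000 * √0.27800 ≈ 10.30000 * 0.52726 ≈ 5.43075
Margin = 1 * 5.43075 ≈ 5.43075

5.43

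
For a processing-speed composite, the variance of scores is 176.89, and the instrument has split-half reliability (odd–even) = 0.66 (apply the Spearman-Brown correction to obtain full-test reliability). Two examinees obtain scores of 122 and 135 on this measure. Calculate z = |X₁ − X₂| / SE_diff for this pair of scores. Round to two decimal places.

1.53

SD = √176.89 = 13.300
Spearman-Brown: r = 2(0.66) / (1 + 0.66) = 1.320 / 1.660 ≈ 0.795
SEM = 13.300 · √(1 − 0.795) = 13.300 · √0.205 ≈ 13.300 · 0.453 ≈ 6.019
Standard error of the difference = 6.019·√2 ≈ 8.512
z = 13 / 8.512 ≈ 1.527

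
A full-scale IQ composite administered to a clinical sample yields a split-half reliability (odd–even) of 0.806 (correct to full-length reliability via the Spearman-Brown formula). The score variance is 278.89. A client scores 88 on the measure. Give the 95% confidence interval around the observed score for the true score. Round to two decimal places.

[77.27, 98.73]

SD = √278.89 ≃ 16.700
Full-length reliability (Spearman-Brown) = 2(0.806)/(1+0.806) ≃ 0.893
SEM = 16.700 × √(1 − 0.893) = 16.700 × √0.107 ≃ 16.700 × 0.328 ≃ 5.473
1.96 × SEM ≃ 10.728
CI = 88 ± 10.728 → [77.272, 98.728]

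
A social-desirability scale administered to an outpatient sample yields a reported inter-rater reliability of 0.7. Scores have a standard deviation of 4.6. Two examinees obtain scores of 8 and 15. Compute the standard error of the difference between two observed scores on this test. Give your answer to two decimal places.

SEM = 4.60000 * √(1 − 0.70000) = 4.60000 * √0.30000 ≈ 4.60000 * 0.54772 ≈ 2.51952
Standard error of the difference = 2.51952·√2 ≈ 3.56314

3.56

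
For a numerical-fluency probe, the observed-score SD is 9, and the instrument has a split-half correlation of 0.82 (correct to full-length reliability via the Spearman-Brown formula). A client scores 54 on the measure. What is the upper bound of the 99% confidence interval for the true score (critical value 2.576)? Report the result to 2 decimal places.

r_full = 2·0.82 / (1 + 0.82) ≈ 0.9011
SEM = 9.0000 × √(1 − 0.9011) = 9.0000 × √0.0989 ≈ 9.0000 × 0.3145 ≈ 2.8304
Margin = 2.576 × 2.8304 ≈ 7.2910
Upper limit = 54 + 7.2910 ≈ 61.2910

61.29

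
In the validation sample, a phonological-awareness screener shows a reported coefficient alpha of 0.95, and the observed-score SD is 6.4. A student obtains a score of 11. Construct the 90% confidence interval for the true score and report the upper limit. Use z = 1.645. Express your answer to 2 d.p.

13.35

SEM = 6.400 × √(1 − 0.950) = 6.400 × √0.050 ≈ 6.400 × 0.224 ≈ 1.431
Half-width = 1.645×1.431 ≈ 2.354
Upper bound: 11 + 2.354 = 13.354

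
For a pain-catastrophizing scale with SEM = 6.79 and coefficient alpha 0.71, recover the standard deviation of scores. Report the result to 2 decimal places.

12.61

σ = SEM·(1 − r)^(−1/2) ≈ 6.79·1.857 ≈ 12.609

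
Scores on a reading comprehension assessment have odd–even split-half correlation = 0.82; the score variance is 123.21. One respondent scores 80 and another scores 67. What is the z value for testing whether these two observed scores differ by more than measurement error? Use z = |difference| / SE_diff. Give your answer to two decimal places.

SD = √123.21 ≈ 11.1000
Spearman-Brown: r = 2(0.82) / (1 + 0.82) = 1.6400 / 1.8200 ≈ 0.9011
SEM = 11.1000·√(1 − 0.9011) ≈ 3.4908
Standard error of the difference = 3.4908·√2 ≈ 4.9367
z = 13 / 4.9367 ≈ 2.6333

2.63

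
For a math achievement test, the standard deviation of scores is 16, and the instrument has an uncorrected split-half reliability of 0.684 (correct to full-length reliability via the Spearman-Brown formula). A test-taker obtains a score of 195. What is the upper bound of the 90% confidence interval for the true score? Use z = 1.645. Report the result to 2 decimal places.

206.40

Full-length reliability (Spearman-Brown) = 2(0.684)/(1+0.684) ≈ 0.812
SEM = 16.000·√(1 − 0.812) ≈ 6.931
Margin = 1.645 · 6.931 ≈ 11.401
Upper limit = 195 + 11.401 ≈ 206.401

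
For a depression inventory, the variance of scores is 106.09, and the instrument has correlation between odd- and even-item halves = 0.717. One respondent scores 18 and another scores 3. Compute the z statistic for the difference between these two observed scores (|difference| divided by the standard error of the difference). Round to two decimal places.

2.54

SD = √106.09 ≃ 10.3000
r_full = 2·0.717 / (1 + 0.717) ≃ 0.8352
SEM = 10.3000×√(1 − 0.8352) ≃ 4.1816
Standard error of the difference = 4.1816·√2 ≃ 5.9137
z = 15 / 5.9137 ≃ 2.5365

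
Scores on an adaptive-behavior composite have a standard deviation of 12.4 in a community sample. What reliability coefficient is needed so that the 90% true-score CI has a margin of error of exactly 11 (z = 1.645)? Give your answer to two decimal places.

0.71

SEM needed = half-width / z = 11/1.645 ≈ 6.68693
Required reliability = 1 − (SEM/SD)² = 1 − 0.29081 ≈ 0.70919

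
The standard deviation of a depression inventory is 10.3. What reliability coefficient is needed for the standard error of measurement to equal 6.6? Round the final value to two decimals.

Required reliability = 1 − (SEM/SD)² = 1 − 0.411 ≈ 0.589

0.59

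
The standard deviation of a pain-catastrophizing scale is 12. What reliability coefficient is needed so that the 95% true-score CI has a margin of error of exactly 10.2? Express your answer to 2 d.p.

Required SEM = 10.2 / 1.96 ≈ 5.2041
r = 1 − (5.2041/12)² ≈ 1 − 0.1881 ≈ 0.8119

0.81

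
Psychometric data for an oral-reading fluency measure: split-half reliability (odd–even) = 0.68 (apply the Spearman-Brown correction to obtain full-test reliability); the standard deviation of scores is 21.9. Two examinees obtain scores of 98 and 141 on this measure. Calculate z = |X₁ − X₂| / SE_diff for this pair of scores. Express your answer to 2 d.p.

r_full = 2·0.68 / (1 + 0.68) ≃ 0.8095
SEM = 21.9000·√(1 − 0.8095) ≃ 9.5579
SE_diff = SEM · √2 ≃ 9.5579 · 1.4142 ≃ 13.5170
z = 43 / 13.5170 ≃ 3.1812

3.18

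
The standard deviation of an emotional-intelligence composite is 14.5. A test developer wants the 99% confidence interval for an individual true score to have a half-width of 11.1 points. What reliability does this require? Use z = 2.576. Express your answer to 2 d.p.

SEM needed = half-width / z = 11.1/2.576 ≃ 4.309
Required reliability = 1 − (SEM/SD)² = 1 − 0.088 ≃ 0.912

0.91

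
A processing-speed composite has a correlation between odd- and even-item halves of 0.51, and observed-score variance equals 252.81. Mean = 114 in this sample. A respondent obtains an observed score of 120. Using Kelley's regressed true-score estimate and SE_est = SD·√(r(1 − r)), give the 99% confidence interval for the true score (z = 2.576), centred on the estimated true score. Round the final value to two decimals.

SD = √252.81 = 15.900
Spearman-Brown: r = 2(0.51) / (1 + 0.51) = 1.020 / 1.510 ≈ 0.675
T̂ = r·X + (1 − r)·M = 0.675·120 + 0.325·114 ≈ 81.060 + 36.993 ≈ 118.053
SE_est = 15.900·√(0.675·0.325) ≈ 7.444
CI = 118.053 ± 2.576 · 7.444 → [98.877, 137.229]

[98.88, 137.23]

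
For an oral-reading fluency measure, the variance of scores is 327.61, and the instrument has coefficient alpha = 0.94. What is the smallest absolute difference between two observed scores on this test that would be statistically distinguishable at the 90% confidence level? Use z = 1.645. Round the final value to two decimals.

10.31

SD = √327.61 = 18.1000
SEM = 18.1000×√(1 − 0.9400) ≈ 4.4336
SE_diff = SEM × √2 ≈ 4.4336 × 1.4142 ≈ 6.2700
Smallest detectable difference = 1.645×6.2700 ≈ 10.3142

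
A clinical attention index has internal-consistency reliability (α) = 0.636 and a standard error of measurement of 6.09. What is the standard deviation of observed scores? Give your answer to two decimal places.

SD = SEM / √(1 − r) = 6.09 / √0.364 ≈ 6.09 / 0.603 ≈ 10.094

10.09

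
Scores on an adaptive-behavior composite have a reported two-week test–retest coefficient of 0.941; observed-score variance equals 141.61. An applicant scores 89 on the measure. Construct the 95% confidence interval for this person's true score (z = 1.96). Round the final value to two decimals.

[83.33, 94.67]

SD = √141.61 = 11.9000
SEM = 11.9000×√(1 − 0.9410) ≈ 2.8905
Half-width = 1.96×2.8905 ≈ 5.6654
Interval: (83.3346, 94.6654)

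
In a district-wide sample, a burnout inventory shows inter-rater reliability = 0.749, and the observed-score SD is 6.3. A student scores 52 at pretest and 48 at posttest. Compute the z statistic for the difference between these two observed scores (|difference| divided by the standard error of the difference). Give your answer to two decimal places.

The standard error of measurement is 6.3000×√(1 − 0.7490) ≈ 6.3000×0.5010 ≈ 3.1563.
SE_diff = √2 × SEM ≈ 4.4637
z = |52 − 48| / 4.4637 = 4 / 4.4637 ≈ 0.8961

0.90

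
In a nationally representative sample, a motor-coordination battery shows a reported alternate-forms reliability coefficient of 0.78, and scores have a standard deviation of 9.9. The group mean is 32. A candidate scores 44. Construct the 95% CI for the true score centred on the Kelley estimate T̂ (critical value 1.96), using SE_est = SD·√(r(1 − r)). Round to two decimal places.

[33.32, 49.40]

T̂ = 0.78000(44) + 0.22000(32) ≈ 41.36000
SE_est = 9.90000·√[r(1 − r)] ≈ 4.10104
CI = 41.36000 ± 1.96 × 4.10104 → [33.32196, 49.39804]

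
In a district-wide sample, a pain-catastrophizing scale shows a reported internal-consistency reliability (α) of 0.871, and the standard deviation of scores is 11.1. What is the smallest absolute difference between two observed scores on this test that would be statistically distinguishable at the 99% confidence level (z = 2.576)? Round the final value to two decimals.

14.52

SEM = 11.1000 * √(1 − 0.8710) = 11.1000 * √0.1290 ≈ 11.1000 * 0.3592 ≈ 3.9867
SE_diff = √2 * SEM ≈ 5.6381
Minimum reliable difference = 2.576 * SE_diff ≈ 2.576 * 5.6381 ≈ 14.5237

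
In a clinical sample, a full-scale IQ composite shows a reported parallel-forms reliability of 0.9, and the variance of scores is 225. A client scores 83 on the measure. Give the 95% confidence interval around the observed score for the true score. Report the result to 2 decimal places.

σ = 225^(1/2) = 15.000
The standard error of measurement is 15.000·√(1 − 0.900) ≈ 15.000·0.316 ≈ 4.743.
Half-width = 1.96·4.743 ≈ 9.297
95% CI: 83 ± 9.297 = [73.703, 92.297]

[73.70, 92.30]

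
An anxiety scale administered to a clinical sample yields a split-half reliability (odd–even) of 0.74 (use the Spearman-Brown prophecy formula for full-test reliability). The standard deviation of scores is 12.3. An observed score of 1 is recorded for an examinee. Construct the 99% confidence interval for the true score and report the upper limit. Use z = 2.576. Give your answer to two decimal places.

Full-length reliability (Spearman-Brown) = 2(0.74)/(1+0.74) ≃ 0.851
The standard error of measurement is 12.300*√(1 − 0.851) ≃ 12.300*0.387 ≃ 4.755.
Margin = 2.576 * 4.755 ≃ 12.248
Upper limit = 1 + 12.248 ≃ 13.248

13.25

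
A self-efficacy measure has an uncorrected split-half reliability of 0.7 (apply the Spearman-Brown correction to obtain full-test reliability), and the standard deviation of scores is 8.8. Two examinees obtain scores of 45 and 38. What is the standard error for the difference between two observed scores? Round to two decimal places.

5.23

Spearman-Brown: r = 2(0.7) / (1 + 0.7) = 1.4000 / 1.7000 ≃ 0.8235
The standard error of measurement is 8.8000×√(1 − 0.8235) ≃ 8.8000×0.4201 ≃ 3.6967.
SE_diff = √2 × SEM ≃ 5.2280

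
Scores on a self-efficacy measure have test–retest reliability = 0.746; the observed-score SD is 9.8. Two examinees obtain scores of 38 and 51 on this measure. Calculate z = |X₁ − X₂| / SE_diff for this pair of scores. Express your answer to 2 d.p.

1.86

SEM = 9.8000*√(1 − 0.7460) ≈ 4.9390
Standard error of the difference = 4.9390·√2 ≈ 6.9849
z = 13 / 6.9849 ≈ 1.8612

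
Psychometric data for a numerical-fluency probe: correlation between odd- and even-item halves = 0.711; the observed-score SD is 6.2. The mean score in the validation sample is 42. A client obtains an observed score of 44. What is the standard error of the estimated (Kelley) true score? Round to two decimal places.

2.32

r_full = 2·0.711 / (1 + 0.711) ≈ 0.831
SE_est = SD * √(r(1 − r)) = 6.200 * √0.140 ≈ 6.200 * 0.375 ≈ 2.323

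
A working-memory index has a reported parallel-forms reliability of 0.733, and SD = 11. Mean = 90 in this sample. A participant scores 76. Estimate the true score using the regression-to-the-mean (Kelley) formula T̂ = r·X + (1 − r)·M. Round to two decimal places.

T̂ = 0.733(76) + 0.267(90) ≈ 79.738

79.74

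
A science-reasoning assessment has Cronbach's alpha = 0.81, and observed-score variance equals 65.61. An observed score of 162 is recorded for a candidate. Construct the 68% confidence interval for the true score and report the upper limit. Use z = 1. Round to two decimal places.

SD = √65.61 = 8.1000
SEM = 8.1000×√(1 − 0.8100) ≈ 3.5307
1 × SEM ≈ 3.5307
Upper bound: 162 + 3.5307 = 165.5307

165.53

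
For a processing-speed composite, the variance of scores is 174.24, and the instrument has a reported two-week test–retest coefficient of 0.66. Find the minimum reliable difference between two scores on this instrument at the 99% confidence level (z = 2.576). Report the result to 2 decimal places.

SD = √174.24 ≈ 13.200
The standard error of measurement is 13.200·√(1 − 0.660) ≈ 13.200·0.583 ≈ 7.697.
SE_diff = SEM · √2 ≈ 7.697 · 1.414 ≈ 10.885
Smallest detectable difference = 2.576·10.885 ≈ 28.040

28.04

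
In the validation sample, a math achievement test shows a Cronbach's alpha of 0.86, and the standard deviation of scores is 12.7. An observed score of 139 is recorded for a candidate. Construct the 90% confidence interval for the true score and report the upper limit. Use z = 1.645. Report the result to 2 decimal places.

146.82

SEM = 12.7000 × √(1 − 0.8600) = 12.7000 × √0.1400 ≈ 12.7000 × 0.3742 ≈ 4.7519
1.645 × SEM ≈ 7.8169
Upper limit = 139 + 7.8169 ≈ 146.8169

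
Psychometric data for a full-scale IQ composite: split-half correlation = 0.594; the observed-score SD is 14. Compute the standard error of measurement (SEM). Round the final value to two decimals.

Spearman-Brown: r = 2(0.594) / (1 + 0.594) = 1.18800 / 1.59400 ≈ 0.74529
SEM = 14.00000 · √(1 − 0.74529) = 14.00000 · √0.25471 ≈ 14.00000 · 0.50468 ≈ 7.06556

7.07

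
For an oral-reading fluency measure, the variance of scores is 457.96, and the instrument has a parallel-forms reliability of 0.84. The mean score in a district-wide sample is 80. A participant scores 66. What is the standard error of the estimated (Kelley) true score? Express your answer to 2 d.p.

σ = 457.96^(1/2) = 21.40000
SE_est = 21.40000·√[r(1 − r)] ≃ 7.84537

7.85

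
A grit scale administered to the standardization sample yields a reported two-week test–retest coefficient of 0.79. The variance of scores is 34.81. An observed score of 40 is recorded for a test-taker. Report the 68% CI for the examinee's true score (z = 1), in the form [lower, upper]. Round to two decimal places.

[37.30, 42.70]

SD = √34.81 = 5.900
The standard error of measurement is 5.900·√(1 − 0.790) ≈ 5.900·0.458 ≈ 2.704.
1 · SEM ≈ 2.704
Interval: (37.296, 42.704)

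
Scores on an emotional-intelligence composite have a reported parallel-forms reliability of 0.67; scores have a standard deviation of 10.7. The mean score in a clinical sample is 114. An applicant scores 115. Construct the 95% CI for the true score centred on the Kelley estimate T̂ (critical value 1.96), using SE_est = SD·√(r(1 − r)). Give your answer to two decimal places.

[104.81, 124.53]

Estimated true score = 0.670×115 + (1 − 0.670)×114 ≈ 114.670
SE_est = SD × √(r(1 − r)) = 10.700 × √0.221 ≈ 10.700 × 0.470 ≈ 5.031
CI = 114.670 ± 1.96 × 5.031 → [104.809, 124.531]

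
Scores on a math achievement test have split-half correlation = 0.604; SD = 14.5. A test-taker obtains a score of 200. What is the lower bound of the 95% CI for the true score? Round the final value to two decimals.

185.88

Full-length reliability (Spearman-Brown) = 2(0.604)/(1+0.604) ≈ 0.7531
SEM = 14.5000×√(1 − 0.7531) ≈ 7.2047
Margin = 1.96 × 7.2047 ≈ 14.1211
Lower limit = 200 − 14.1211 ≈ 185.8789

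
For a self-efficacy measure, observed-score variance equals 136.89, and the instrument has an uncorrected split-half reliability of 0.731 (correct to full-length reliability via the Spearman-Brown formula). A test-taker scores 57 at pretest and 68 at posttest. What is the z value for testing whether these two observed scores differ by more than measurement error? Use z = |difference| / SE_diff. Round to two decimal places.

1.69

SD = √136.89 ≈ 11.7000
Full-length reliability (Spearman-Brown) = 2(0.731)/(1+0.731) ≈ 0.8446
SEM = 11.7000 × √(1 − 0.8446) = 11.7000 × √0.1554 ≈ 11.7000 × 0.3942 ≈ 4.6123
Standard error of the difference = 4.6123·√2 ≈ 6.5227
z = 11 / 6.5227 ≈ 1.6864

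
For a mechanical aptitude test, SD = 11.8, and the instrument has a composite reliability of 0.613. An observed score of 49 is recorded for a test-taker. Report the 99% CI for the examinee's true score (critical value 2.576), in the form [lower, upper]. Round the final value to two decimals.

[30.09, 67.91]

SEM = 11.800 * √(1 − 0.613) = 11.800 * √0.387 ≈ 11.800 * 0.622 ≈ 7.341
Margin = 2.576 * 7.341 ≈ 18.910
Interval: (30.090, 67.910)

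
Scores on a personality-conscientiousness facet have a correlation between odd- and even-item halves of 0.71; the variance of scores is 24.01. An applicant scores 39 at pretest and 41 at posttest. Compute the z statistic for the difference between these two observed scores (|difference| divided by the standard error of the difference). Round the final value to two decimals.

0.70

σ = 24.01^(1/2) = 4.900
r_full = 2·0.71 / (1 + 0.71) ≈ 0.830
The standard error of measurement is 4.900*√(1 − 0.830) ≈ 4.900*0.412 ≈ 2.018.
SE_diff = √2 * SEM ≈ 2.854
z = 2 / 2.854 ≈ 0.701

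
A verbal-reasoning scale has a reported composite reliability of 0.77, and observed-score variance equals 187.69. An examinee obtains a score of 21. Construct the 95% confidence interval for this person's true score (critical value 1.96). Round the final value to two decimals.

σ = 187.69^(1/2) = 13.70000
SEM = 13.70000×√(1 − 0.77000) ≈ 6.57029
Half-width = 1.96×6.57029 ≈ 12.87777
Interval: (8.12223, 33.87777)

[8.12, 33.88]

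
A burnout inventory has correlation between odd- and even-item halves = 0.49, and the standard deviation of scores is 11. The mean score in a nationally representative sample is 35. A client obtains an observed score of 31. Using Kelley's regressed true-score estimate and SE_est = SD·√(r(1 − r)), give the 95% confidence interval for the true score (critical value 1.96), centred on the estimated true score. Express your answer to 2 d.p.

[22.14, 42.60]

Spearman-Brown: r = 2(0.49) / (1 + 0.49) = 0.9800 / 1.4900 ≈ 0.6577
Estimated true score = 0.6577*31 + (1 − 0.6577)*35 ≈ 32.3691
SE_est = SD * √(r(1 − r)) = 11.0000 * √0.2251 ≈ 11.0000 * 0.4745 ≈ 5.2192
95% CI: 32.3691 ± 10.2296 ≈ (22.1395, 42.5988)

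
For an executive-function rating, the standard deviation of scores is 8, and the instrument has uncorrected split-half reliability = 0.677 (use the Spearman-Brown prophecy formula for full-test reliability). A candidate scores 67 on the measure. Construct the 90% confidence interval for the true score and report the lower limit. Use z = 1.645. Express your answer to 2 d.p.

r_full = 2·0.677 / (1 + 0.677) ≈ 0.80739
SEM = 8.00000 · √(1 − 0.80739) = 8.00000 · √0.19261 ≈ 8.00000 · 0.43887 ≈ 3.51095
1.645 · SEM ≈ 5.77551
Lower limit = 67 − 5.77551 ≈ 61.22449

61.22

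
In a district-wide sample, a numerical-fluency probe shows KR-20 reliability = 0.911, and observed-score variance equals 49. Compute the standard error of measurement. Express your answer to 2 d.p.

2.09

SD = √49 = 7.0000
The standard error of measurement is 7.0000·√(1 − 0.9110) ≈ 7.0000·0.2983 ≈ 2.0883.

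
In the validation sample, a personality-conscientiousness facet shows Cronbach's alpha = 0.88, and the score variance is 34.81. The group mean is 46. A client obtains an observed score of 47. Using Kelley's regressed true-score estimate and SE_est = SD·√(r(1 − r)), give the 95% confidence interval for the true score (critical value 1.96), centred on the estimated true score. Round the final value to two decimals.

[43.12, 50.64]

σ = 34.81^(1/2) = 5.900
Estimated true score = 0.880*47 + (1 − 0.880)*46 ≈ 46.880
SE_est = 5.900·√[r(1 − r)] ≈ 1.917
95% CI: 46.880 ± 3.758 ≈ (43.122, 50.638)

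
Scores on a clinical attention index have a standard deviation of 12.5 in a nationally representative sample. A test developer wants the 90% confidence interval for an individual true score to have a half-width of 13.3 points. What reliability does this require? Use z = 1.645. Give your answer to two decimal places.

SEM needed = half-width / z = 13.3/1.645 ≈ 8.085
Required reliability = 1 − (SEM/SD)² = 1 − 0.418 ≈ 0.582

0.58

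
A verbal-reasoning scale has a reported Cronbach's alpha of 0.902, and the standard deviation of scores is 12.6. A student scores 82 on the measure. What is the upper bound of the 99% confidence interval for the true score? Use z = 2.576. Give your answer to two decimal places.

SEM = 12.6000 × √(1 − 0.9020) = 12.6000 × √0.0980 ≈ 12.6000 × 0.3130 ≈ 3.9444
2.576 × SEM ≈ 10.1608
Upper bound: 82 + 10.1608 = 92.1608

92.16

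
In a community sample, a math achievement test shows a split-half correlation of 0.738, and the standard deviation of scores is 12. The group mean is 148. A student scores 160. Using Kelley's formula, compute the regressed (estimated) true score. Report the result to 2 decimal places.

Spearman-Brown: r = 2(0.738) / (1 + 0.738) = 1.47600 / 1.73800 ≈ 0.84925
T̂ = r·X + (1 − r)·M = 0.84925*160 + 0.15075*148 ≈ 135.88032 + 22.31070 ≈ 158.19102

158.19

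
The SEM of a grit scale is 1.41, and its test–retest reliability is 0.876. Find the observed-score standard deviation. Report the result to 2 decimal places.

SD = 1.41 / √(1 − 0.876) ≈ 4.0041

4.00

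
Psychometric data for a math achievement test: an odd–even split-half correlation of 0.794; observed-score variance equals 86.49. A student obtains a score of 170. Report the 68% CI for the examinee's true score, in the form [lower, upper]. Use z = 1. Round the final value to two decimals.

σ = 86.49^(1/2) = 9.3000
Full-length reliability (Spearman-Brown) = 2(0.794)/(1+0.794) ≈ 0.8852
SEM = 9.3000 · √(1 − 0.8852) = 9.3000 · √0.1148 ≈ 9.3000 · 0.3389 ≈ 3.1514
Half-width = 1·3.1514 ≈ 3.1514
68% CI: 170 ± 3.1514 = [166.8486, 173.1514]

[166.85, 173.15]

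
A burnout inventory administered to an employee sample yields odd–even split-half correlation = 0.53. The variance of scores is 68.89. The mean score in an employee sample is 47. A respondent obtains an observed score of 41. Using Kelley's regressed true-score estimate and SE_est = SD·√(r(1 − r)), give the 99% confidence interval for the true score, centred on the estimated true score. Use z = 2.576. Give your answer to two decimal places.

[32.98, 52.71]

SD = √68.89 ≈ 8.3000
r_full = 2·0.53 / (1 + 0.53) ≈ 0.6928
T̂ = 0.6928(41) + 0.3072(47) ≈ 42.8431
SE_est = SD · √(r(1 − r)) = 8.3000 · √0.2128 ≈ 8.3000 · 0.4613 ≈ 3.8290
99% CI: 42.8431 ± 9.8636 ≈ (32.9796, 52.7067)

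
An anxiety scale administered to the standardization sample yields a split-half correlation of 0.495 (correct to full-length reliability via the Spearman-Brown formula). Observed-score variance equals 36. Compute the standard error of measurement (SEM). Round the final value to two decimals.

SD = √36 ≈ 6.00000
r_full = 2·0.495 / (1 + 0.495) ≈ 0.66221
The standard error of measurement is 6.00000×√(1 − 0.66221) ≈ 6.00000×0.58120 ≈ 3.48720.

3.49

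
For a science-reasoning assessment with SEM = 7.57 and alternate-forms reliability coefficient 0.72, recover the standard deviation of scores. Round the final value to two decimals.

SD = SEM / √(1 − r) = 7.57 / √0.2800 ≈ 7.57 / 0.5292 ≈ 14.3060

14.31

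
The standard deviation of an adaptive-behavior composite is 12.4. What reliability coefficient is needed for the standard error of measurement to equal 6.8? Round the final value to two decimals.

0.70

r = 1 − (SEM / SD)² = 1 − (6.8000 / 12.4)² ≃ 1 − 0.3007 ≃ 0.6993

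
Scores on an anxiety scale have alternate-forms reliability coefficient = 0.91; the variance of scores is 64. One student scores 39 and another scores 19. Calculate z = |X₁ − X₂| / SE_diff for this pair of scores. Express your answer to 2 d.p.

5.89

SD = √64 ≈ 8.0000
SEM = 8.0000·√(1 − 0.9100) ≈ 2.4000
SE_diff = SEM · √2 ≈ 2.4000 · 1.4142 ≈ 3.3941
z = 20 / 3.3941 ≈ 5.8926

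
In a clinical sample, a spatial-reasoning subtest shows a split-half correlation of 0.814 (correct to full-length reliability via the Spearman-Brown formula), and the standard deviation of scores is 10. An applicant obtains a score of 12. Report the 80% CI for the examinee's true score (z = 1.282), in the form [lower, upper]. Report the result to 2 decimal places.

r_full = 2·0.814 / (1 + 0.814) ≃ 0.89746
The standard error of measurement is 10.00000·√(1 − 0.89746) ≃ 10.00000·0.32021 ≃ 3.20212.
1.282 · SEM ≃ 4.10512
80% CI: 12 ± 4.10512 = [7.89488, 16.10512]

[7.89, 16.11]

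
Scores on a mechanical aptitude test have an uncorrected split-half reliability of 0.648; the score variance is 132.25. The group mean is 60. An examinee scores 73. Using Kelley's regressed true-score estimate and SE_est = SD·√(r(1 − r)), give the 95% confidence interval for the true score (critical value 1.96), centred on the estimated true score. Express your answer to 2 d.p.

σ = 132.25^(1/2) = 11.5000
r_full = 2·0.648 / (1 + 0.648) ≃ 0.7864
T̂ = r·X + (1 − r)·M = 0.7864×73 + 0.2136×60 ≃ 57.4078 + 12.8155 ≃ 70.2233
SE_est = SD × √(r(1 − r)) = 11.5000 × √0.1680 ≃ 11.5000 × 0.4098 ≃ 4.7132
95% CI: 70.2233 ± 9.2378 ≃ (60.9855, 79.4611)

[60.99, 79.46]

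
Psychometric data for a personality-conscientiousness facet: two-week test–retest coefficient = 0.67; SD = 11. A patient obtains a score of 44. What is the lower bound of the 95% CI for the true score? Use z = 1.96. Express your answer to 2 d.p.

SEM = 11.0000*√(1 − 0.6700) ≈ 6.3190
Margin = 1.96 * 6.3190 ≈ 12.3853
Lower limit = 44 − 12.3853 ≈ 31.6147

31.61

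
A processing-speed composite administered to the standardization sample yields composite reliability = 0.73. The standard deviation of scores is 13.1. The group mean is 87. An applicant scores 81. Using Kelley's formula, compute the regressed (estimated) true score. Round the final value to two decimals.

82.62

T̂ = 0.730(81) + 0.270(87) ≃ 82.620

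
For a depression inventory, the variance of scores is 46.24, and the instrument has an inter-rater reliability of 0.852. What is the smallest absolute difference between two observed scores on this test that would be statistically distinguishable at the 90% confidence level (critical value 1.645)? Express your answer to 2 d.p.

6.09

SD = √46.24 ≈ 6.8000
SEM = 6.8000 * √(1 − 0.8520) = 6.8000 * √0.1480 ≈ 6.8000 * 0.3847 ≈ 2.6160
Standard error of the difference = 2.6160·√2 ≈ 3.6996
Smallest detectable difference = 1.645*3.6996 ≈ 6.0858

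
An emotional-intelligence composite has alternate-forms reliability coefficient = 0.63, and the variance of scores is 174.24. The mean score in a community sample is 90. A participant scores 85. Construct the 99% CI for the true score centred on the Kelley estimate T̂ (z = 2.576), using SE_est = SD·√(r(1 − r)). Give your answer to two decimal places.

[70.43, 103.27]

SD = √174.24 ≈ 13.200
T̂ = 0.630(85) + 0.370(90) ≈ 86.850
SE_est = 13.200*√(0.630*0.370) ≈ 6.373
CI = 86.850 ± 2.576 * 6.373 → [70.433, 103.267]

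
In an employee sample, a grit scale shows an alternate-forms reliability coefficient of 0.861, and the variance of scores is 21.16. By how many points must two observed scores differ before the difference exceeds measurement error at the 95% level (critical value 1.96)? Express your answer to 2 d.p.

SD = √21.16 = 4.6000
SEM = 4.6000 × √(1 − 0.8610) = 4.6000 × √0.1390 ≈ 4.6000 × 0.3728 ≈ 1.7150
SE_diff = SEM × √2 ≈ 1.7150 × 1.4142 ≈ 2.4254
Minimum reliable difference = 1.96 × SE_diff ≈ 1.96 × 2.4254 ≈ 4.7537

4.75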